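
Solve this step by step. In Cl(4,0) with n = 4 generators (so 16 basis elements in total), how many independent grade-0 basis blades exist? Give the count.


Number of grade-k basis blades in Cl(p,q) with n = p + q is C(n, k).
n = 4 + 0 = 4
C(4, 0) = 4! / (0! * 4!)
= 24 / (1 * 24)
= 1


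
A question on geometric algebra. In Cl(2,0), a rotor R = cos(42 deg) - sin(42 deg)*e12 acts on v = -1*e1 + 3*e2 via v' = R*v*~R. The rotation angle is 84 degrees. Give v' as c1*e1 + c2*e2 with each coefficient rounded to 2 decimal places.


Rotor R = cos(42deg) - sin(42deg)*e12
Rotation angle theta = 2 * 42 = 84 degrees
v' = R*v*~R rotates v by theta.
cos(84deg) = 0.1045, sin(84deg) = 0.9945
v'_1 = -1*cos(84deg) - 3*sin(84deg)
= -1*0.1045 - 3*0.9945
= -3.09
v'_2 = -1*sin(84deg) + 3*cos(84deg)
= -1*0.9945 + 3*0.1045
= -0.68
v' = -3.09*e1 - 0.68*e2


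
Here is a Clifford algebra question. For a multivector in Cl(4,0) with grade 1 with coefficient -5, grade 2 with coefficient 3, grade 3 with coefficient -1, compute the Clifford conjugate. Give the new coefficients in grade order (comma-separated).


Clifford conjugate sign for grade k: (-1)^(k(k+1)/2)
Grade 1: (-1)^(1*2/2) = (-1)^1 = -1, coeff -5 -> 5
Grade 2: (-1)^(2*3/2) = (-1)^3 = -1, coeff 3 -> -3
Grade 3: (-1)^(3*4/2) = (-1)^6 = 1, coeff -1 -> -1
Conjugated coefficients: 5, -3, -1


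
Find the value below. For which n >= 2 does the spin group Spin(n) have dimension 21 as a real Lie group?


dim Spin(n) = dim so(n) = n(n-1)/2.
Solve n(n-1)/2 = 21, i.e. n^2 - n - 42 = 0.
Discriminant = 1 + 8*21 = 169
n = (1 + sqrt(169))/2 = (1 + 13)/2 = 7


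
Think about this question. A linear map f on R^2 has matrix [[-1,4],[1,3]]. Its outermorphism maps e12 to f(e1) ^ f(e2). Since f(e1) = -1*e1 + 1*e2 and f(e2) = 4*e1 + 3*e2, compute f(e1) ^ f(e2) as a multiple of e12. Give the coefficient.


The outermorphism of a linear map f sends e1^e2 to f(e1)^f(e2).
f(e1) = -1*e1 + 1*e2
f(e2) = 4*e1 + 3*e2
f(e1) ^ f(e2) = (-1*e1 + 1*e2) ^ (4*e1 + 3*e2)
= (-1)*3*e12 + 1*4*e21
= (-3 - 4)*e12
= -7*e12
Coefficient = -7


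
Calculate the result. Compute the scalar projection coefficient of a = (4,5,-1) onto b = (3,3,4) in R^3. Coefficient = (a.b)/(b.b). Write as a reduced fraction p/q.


Projection coefficient = (a . b) / (b . b)
a . b = 4*3 + 5*3 + (-1)*4
= 12 + 15 + (-4) = 23
b . b = 3^2 + 3^2 + 4^2
= 9 + 9 + 16 = 34
Coefficient = 23/34
In lowest terms: 23/34


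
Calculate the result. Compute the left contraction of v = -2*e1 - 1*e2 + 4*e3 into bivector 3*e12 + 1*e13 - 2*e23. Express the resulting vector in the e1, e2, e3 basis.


Left contraction v _| B = <vB>_1 (grade-1 part of the geometric product vB).
Using e1_|e12 = e2, e2_|e12 = -e1, e1_|e13 = e3, e3_|e13 = -e1, e2_|e23 = e3, e3_|e23 = -e2:
e1 coeff: -v2*b12 - v3*b13 = -(-1)*(3) - (4)*(1) = -1
e2 coeff: v1*b12 - v3*b23 = (-2)*(3) - (4)*(-2) = 2
e3 coeff: v1*b13 + v2*b23 = (-2)*(1) + (-1)*(-2) = 0
v _| B = -1*e1 + 2*e2 + 0*e3


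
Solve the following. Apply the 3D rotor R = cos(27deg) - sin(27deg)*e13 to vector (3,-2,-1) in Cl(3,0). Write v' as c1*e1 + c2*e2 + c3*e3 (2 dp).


Rotor R = cos(27deg) - sin(27deg)*e13
Rotation angle theta = 2 * 27 = 54 degrees in the e13 plane (e1 -> e3).
The component perpendicular to the plane (e2) is invariant: v'_2 = v2 = -2.00
cos(54deg) = 0.5878, sin(54deg) = 0.8090
v'_1 = v1*cos(theta) - v3*sin(theta) = 3*0.5878 - (-1)*0.8090 = 2.57
v'_3 = v1*sin(theta) + v3*cos(theta) = 3*0.8090 + (-1)*0.5878 = 1.84
v' = 2.57*e1 - 2.00*e2 + 1.84*e3


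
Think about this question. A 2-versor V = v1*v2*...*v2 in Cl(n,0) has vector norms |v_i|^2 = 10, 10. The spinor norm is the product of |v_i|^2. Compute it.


Spinor norm N(V) = |v1|^2 * |v2|^2 * ... * |v2|^2
= 10 * 10
Running product: 10, 100
N(V) = 100


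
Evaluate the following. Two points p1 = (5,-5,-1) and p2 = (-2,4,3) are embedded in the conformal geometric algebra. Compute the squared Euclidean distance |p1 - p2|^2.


p1 - p2 = (7, -9, -4)
|p1 - p2|^2 = 7^2 + (-9)^2 + (-4)^2
= 49 + 81 + 16
= 146


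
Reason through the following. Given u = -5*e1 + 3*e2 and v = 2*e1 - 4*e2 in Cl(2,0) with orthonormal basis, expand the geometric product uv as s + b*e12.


Expand: (-5*e1 + 3*e2)(2*e1 - 4*e2)
= (-5)*2*e1e1 + (-5)*(-4)*e1e2 + 3*2*e2e1 + 3*(-4)*e2e2
Using e1^2 = e2^2 = 1, e2e1 = -e1e2:
Scalar part s = (-5)*2 + 3*(-4) = -10 + (-12) = -22
Bivector part b = (-5)*(-4) - 3*2 = 20 - 6 = 14
uv = -22 + 14*e12


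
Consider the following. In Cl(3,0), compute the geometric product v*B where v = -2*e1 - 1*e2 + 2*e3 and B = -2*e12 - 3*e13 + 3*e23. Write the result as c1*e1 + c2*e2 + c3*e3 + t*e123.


vB has grade-1 (vector) and grade-3 (trivector) parts: vB = (v _| B) + (v ^ B).
Vector part <vB>_1:
  e1: -v2*b12 - v3*b13 = -(-1)*(-2) - (2)*(-3) = 4
  e2: v1*b12 - v3*b23 = (-2)*(-2) - (2)*(3) = -2
  e3: v1*b13 + v2*b23 = (-2)*(-3) + (-1)*(3) = 3
Trivector part <vB>_3:
  e123: v1*b23 - v2*b13 + v3*b12 = (-2)*(3) - (-1)*(-3) + (2)*(-2) = -13
vB = 4*e1 - 2*e2 + 3*e3 - 13*e123


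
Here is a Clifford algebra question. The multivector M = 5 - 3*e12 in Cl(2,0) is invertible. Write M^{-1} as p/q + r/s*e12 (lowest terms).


M = 5 - 3*e12, where e12^2 = -1.
Since M commutes with its reverse ~M = a - b*e12, M * ~M = a^2 - b^2*e12^2 = a^2 + b^2.
So M^{-1} = ~M / (a^2 + b^2) = (a - b*e12)/(a^2 + b^2).
a^2 + b^2 = 25 + 9 = 34
Scalar part = 5/34 = 5/34
Bivector coeff = 3/34 = 3/34
M^{-1} = 5/34 + 3/34*e12


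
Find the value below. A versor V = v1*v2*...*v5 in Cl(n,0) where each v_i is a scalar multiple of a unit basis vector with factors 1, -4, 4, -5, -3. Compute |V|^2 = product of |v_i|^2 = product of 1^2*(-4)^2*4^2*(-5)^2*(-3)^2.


Each vector v_i has |v_i|^2 = s_i^2
Squared scales: 1^2 = 1, (-4)^2 = 16, 4^2 = 16, (-5)^2 = 25, (-3)^2 = 9
|V|^2 = 1 * 16 * 16 * 25 * 9
= 57600


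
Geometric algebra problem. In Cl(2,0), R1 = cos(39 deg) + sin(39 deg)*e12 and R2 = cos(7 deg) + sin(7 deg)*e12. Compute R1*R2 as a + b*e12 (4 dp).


Same-plane rotors commute and their half-angles add:
R1*R2 = cos(a1 + a2) + sin(a1 + a2)*e12.
a1 + a2 = 39 + 7 = 46 deg
cos(46 deg) = 0.6947
sin(46 deg) = 0.7193
R1*R2 = 0.6947 + 0.7193*e12


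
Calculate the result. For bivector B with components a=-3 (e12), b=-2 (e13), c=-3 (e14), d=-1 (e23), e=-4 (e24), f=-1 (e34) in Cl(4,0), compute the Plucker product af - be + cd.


Plucker relation: af - be + cd
a*f = (-3)*(-1) = 3
b*e = (-2)*(-4) = 8
c*d = (-3)*(-1) = 3
af - be + cd = 3 - 8 + 3
= -2


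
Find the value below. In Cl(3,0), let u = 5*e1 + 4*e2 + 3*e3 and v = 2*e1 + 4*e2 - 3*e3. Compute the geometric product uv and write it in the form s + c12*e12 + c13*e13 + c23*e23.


In Cl(3,0): e_i^2 = 1, e_ie_j = -e_je_i for i != j.
Scalar part = u . v = 5*2 + 4*4 + 3*(-3)
= 10 + 16 + (-9) = 17
e12 coeff = 5*4 - 4*2 = 20 - 8 = 12
e13 coeff = 5*(-3) - 3*2 = -15 - 6 = -21
e23 coeff = 4*(-3) - 3*4 = -12 - 12 = -24
uv = 17 + 12*e12 - 21*e13 - 24*e23


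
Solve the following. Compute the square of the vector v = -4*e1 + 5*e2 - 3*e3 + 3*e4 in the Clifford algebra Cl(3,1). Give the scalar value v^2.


v^2 = sum of c_i^2 * e_i^2
Positive signature terms (e_i^2 = +1): (-4)^2 + 5^2 + (-3)^2 = 50
Negative signature terms (e_j^2 = -1): 3^2 = 9
v^2 = 50 - 9 = 41


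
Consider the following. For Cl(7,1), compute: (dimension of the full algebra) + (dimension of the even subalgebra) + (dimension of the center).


n = 7 + 1 = 8
Total dim = 2^8 = 256
Even subalgebra dim = 2^7 = 128
n is even, so center dim = 1
Sum = 256 + 128 + 1 = 385


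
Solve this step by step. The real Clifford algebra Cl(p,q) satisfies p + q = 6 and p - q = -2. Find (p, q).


We need p + q = 6 and p - q = -2.
Adding: 2p = 6 + (-2) = 4, so p = 2.
Then q = 6 - 2 = 4.
(p, q) = (2, 4)


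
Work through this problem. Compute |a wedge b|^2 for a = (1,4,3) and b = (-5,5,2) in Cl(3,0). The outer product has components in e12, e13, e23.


a wedge b = (a1*b2 - a2*b1)*e12 + (a1*b3 - a3*b1)*e13 + (a2*b3 - a3*b2)*e23
e12 coeff: 1*5 - 4*(-5) = 5 - (-20) = 25
e13 coeff: 1*2 - 3*(-5) = 2 - (-15) = 17
e23 coeff: 4*2 - 3*5 = 8 - 15 = -7
|a wedge b|^2 = 25^2 + 17^2 + (-7)^2
= 625 + 289 + 49
= 963


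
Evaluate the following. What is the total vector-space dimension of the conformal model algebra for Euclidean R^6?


The conformal model of R^6 uses Cl(7,1): the 6 Euclidean generators plus two extra orthogonal generators e+ (e+^2 = +1) and e- (e-^2 = -1), from which the null vectors e0, einf are built.
Number of generators m = 6 + 2 = 8.
dim Cl(p,q) = 2^m = 2^8 = 256


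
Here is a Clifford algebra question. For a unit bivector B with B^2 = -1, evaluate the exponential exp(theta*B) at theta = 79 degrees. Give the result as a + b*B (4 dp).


For a unit bivector B with B^2 = -1, the exponential series gives
e^(theta*B) = cos(theta) + sin(theta)*B (the GA analogue of Euler's formula).
theta = 79 degrees = 1.37881 rad
cos(79 deg) = 0.1908
sin(79 deg) = 0.9816
exp(theta*B) = 0.1908 + 0.9816*B


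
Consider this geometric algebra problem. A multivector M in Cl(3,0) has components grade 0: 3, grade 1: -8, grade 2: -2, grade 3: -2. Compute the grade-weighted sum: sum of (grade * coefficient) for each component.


Grade-weighted sum = sum of grade_k * coefficient_k
0*3 = 0
1*(-8) = -8
2*(-2) = -4
3*(-2) = -6
Total = 0 + (-8) + (-4) + (-6) = -18


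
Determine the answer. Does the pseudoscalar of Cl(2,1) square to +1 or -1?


The pseudoscalar I = e1...e_n (product of all n generators) of Cl(p,q) satisfies I^2 = (-1)^(q + n(n-1)/2).
p = 2, q = 1, n = p + q = 3
n(n-1)/2 = 3 * 2 / 2 = 3
Exponent = q + n(n-1)/2 = 1 + 3 = 4
I^2 = (-1)^4 = +1


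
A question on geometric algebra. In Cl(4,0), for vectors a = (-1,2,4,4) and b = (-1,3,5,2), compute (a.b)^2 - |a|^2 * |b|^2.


a . b = (-1)*(-1) + 2*3 + 4*5 + 4*2
= 1 + 6 + 20 + 8 = 35
|a|^2 = (-1)^2 + 2^2 + 4^2 + 4^2 = 37
|b|^2 = (-1)^2 + 3^2 + 5^2 + 2^2 = 39
(a.b)^2 = 35^2 = 1225
|a|^2 * |b|^2 = 37 * 39 = 1443
Result = 1225 - 1443 = -218


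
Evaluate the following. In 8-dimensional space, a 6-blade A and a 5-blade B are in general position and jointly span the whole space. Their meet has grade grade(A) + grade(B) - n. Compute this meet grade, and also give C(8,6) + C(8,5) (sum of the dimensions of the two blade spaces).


Meet grade = grade(A) + grade(B) - n
= 6 + 5 - 8 = 3
C(8,6) = 28
C(8,5) = 56
dim_A + dim_B = 28 + 56 = 84


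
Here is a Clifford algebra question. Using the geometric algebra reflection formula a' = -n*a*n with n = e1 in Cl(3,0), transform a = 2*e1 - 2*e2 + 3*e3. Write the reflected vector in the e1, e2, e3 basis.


Reflection formula: a' = -n*a*n, with n = e1 (unit vector, n^2 = 1).
For reflection through hyperplane perp to e1:
The component along e1 flips sign, others stay.
a = (2, -2, 3)
a' = (-2, -2, 3)
a' = -2*e1 - 2*e2 + 3*e3


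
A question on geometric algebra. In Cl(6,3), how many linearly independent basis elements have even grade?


Even subalgebra dimension = 2^(n-1)
n = 6 + 3 = 9
2^(9 - 1) = 2^8 = 256
Verification: sum of C(9,k) for even k = 1 + 36 + 126 + 84 + 9 = 256
Result = 256


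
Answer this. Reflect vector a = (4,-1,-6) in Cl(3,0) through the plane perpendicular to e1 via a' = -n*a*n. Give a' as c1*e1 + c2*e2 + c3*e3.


Reflection formula: a' = -n*a*n, with n = e1 (unit vector, n^2 = 1).
For reflection through hyperplane perp to e1:
The component along e1 flips sign, others stay.
a = (4, -1, -6)
a' = (-4, -1, -6)
a' = -4*e1 - 1*e2 - 6*e3


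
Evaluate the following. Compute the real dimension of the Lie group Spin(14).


Spin(n) double-covers SO(n); both have Lie algebra so(n) of dimension n(n-1)/2.
n = 14
n(n-1) = 14 * 13 = 182
dim Spin(14) = 182/2 = 91


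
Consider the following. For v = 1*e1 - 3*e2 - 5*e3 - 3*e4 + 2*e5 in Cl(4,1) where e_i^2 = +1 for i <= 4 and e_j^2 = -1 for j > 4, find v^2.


v^2 = sum of c_i^2 * e_i^2
Positive signature terms (e_i^2 = +1): 1^2 + (-3)^2 + (-5)^2 + (-3)^2 = 44
Negative signature terms (e_j^2 = -1): 2^2 = 4
v^2 = 44 - 4 = 40


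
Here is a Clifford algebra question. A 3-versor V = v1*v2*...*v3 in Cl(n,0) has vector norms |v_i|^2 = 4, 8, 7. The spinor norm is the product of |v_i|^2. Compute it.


Spinor norm N(V) = |v1|^2 * |v2|^2 * ... * |v3|^2
= 4 * 8 * 7
Running product: 4, 32, 224
N(V) = 224


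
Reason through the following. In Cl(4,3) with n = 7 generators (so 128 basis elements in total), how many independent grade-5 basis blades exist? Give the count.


Number of grade-k basis blades in Cl(p,q) with n = p + q is C(n, k).
n = 4 + 3 = 7
C(7, 5) = 7! / (5! * 2!)
= 5040 / (120 * 2)
= 21


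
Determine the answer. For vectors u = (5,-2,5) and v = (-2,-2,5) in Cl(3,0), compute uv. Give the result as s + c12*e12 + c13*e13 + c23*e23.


In Cl(3,0): e_i^2 = 1, e_ie_j = -e_je_i for i != j.
Scalar part = u . v = 5*(-2) + (-2)*(-2) + 5*5
= -10 + 4 + 25 = 19
e12 coeff = 5*(-2) - (-2)*(-2) = -10 - 4 = -14
e13 coeff = 5*5 - 5*(-2) = 25 - (-10) = 35
e23 coeff = (-2)*5 - 5*(-2) = -10 - (-10) = 0
uv = 19 - 14*e12 + 35*e13 + 0*e23


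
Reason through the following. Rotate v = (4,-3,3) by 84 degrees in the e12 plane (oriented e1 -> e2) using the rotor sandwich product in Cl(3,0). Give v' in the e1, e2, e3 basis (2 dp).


Rotor R = cos(42deg) - sin(42deg)*e12
Rotation angle theta = 2 * 42 = 84 degrees in the e12 plane (e1 -> e2).
The component perpendicular to the plane (e3) is invariant: v'_3 = v3 = 3.00
cos(84deg) = 0.1045, sin(84deg) = 0.9945
v'_1 = v1*cos(theta) - v2*sin(theta) = 4*0.1045 - (-3)*0.9945 = 3.40
v'_2 = v1*sin(theta) + v2*cos(theta) = 4*0.9945 + (-3)*0.1045 = 3.66
v' = 3.40*e1 + 3.66*e2 + 3.00*e3


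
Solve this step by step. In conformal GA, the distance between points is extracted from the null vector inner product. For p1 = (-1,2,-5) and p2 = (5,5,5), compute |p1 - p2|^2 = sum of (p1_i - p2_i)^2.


p1 - p2 = (-6, -3, -10)
|p1 - p2|^2 = (-6)^2 + (-3)^2 + (-10)^2
= 36 + 9 + 100
= 145


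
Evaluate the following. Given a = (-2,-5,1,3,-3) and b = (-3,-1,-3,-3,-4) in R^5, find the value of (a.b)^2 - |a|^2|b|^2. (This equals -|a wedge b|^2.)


a . b = (-2)*(-3) + (-5)*(-1) + 1*(-3) + 3*(-3) + (-3)*(-4)
= 6 + 5 + (-3) + (-9) + 12 = 11
|a|^2 = (-2)^2 + (-5)^2 + 1^2 + 3^2 + (-3)^2 = 48
|b|^2 = (-3)^2 + (-1)^2 + (-3)^2 + (-3)^2 + (-4)^2 = 44
(a.b)^2 = 11^2 = 121
|a|^2 * |b|^2 = 48 * 44 = 2112
Result = 121 - 2112 = -1991


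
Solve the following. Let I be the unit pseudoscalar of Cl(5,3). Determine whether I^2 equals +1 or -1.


The pseudoscalar I = e1...e_n (product of all n generators) of Cl(p,q) satisfies I^2 = (-1)^(q + n(n-1)/2).
p = 5, q = 3, n = p + q = 8
n(n-1)/2 = 8 * 7 / 2 = 28
Exponent = q + n(n-1)/2 = 3 + 28 = 31
I^2 = (-1)^31 = -1


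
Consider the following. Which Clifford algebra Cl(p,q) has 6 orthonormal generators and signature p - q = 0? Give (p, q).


We need p + q = 6 and p - q = 0.
Adding: 2p = 6 + 0 = 6, so p = 3.
Then q = 6 - 3 = 3.
(p, q) = (3, 3)


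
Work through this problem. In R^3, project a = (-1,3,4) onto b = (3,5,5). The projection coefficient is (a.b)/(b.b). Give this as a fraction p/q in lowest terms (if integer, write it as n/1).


Projection coefficient = (a . b) / (b . b)
a . b = (-1)*3 + 3*5 + 4*5
= -3 + 15 + 20 = 32
b . b = 3^2 + 5^2 + 5^2
= 9 + 25 + 25 = 59
Coefficient = 32/59
In lowest terms: 32/59


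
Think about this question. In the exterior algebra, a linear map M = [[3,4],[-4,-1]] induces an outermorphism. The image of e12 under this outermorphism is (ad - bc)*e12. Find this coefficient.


The outermorphism of a linear map f sends e1^e2 to f(e1)^f(e2).
f(e1) = 3*e1 - 4*e2
f(e2) = 4*e1 - 1*e2
f(e1) ^ f(e2) = (3*e1 - 4*e2) ^ (4*e1 - 1*e2)
= 3*(-1)*e12 + (-4)*4*e21
= (-3 - (-16))*e12
= 13*e12
Coefficient = 13


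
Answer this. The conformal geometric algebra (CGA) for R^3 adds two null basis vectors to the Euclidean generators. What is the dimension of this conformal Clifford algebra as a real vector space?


The conformal model of R^3 uses Cl(4,1): the 3 Euclidean generators plus two extra orthogonal generators e+ (e+^2 = +1) and e- (e-^2 = -1), from which the null vectors e0, einf are built.
Number of generators m = 3 + 2 = 5.
dim Cl(p,q) = 2^m = 2^5 = 32


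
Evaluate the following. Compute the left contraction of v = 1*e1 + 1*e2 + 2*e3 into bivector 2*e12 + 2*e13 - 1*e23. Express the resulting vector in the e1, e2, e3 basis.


Left contraction v _| B = <vB>_1 (grade-1 part of the geometric product vB).
Using e1_|e12 = e2, e2_|e12 = -e1, e1_|e13 = e3, e3_|e13 = -e1, e2_|e23 = e3, e3_|e23 = -e2:
e1 coeff: -v2*b12 - v3*b13 = -(1)*(2) - (2)*(2) = -6
e2 coeff: v1*b12 - v3*b23 = (1)*(2) - (2)*(-1) = 4
e3 coeff: v1*b13 + v2*b23 = (1)*(2) + (1)*(-1) = 1
v _| B = -6*e1 + 4*e2 + 1*e3


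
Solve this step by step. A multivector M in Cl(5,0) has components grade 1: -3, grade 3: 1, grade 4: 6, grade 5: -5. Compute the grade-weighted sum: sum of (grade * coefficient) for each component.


Grade-weighted sum = sum of grade_k * coefficient_k
1*(-3) = -3
3*1 = 3
4*6 = 24
5*(-5) = -25
Total = -3 + 3 + 24 + (-25) = -1


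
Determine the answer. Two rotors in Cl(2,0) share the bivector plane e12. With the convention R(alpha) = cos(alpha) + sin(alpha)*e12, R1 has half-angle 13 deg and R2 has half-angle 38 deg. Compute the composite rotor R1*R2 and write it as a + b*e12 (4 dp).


Same-plane rotors commute and their half-angles add:
R1*R2 = cos(a1 + a2) + sin(a1 + a2)*e12.
a1 + a2 = 13 + 38 = 51 deg
cos(51 deg) = 0.6293
sin(51 deg) = 0.7771
R1*R2 = 0.6293 + 0.7771*e12


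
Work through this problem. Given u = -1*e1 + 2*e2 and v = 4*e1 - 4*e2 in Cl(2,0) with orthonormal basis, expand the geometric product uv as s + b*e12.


Expand: (-1*e1 + 2*e2)(4*e1 - 4*e2)
= (-1)*4*e1e1 + (-1)*(-4)*e1e2 + 2*4*e2e1 + 2*(-4)*e2e2
Using e1^2 = e2^2 = 1, e2e1 = -e1e2:
Scalar part s = (-1)*4 + 2*(-4) = -4 + (-8) = -12
Bivector part b = (-1)*(-4) - 2*4 = 4 - 8 = -4
uv = -12 - 4*e12


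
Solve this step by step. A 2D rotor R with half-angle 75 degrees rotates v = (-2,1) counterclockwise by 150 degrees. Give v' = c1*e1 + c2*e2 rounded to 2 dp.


Rotor R = cos(75deg) - sin(75deg)*e12
Rotation angle theta = 2 * 75 = 150 degrees
v' = R*v*~R rotates v by theta.
cos(150deg) = -0.8660, sin(150deg) = 0.5000
v'_1 = -2*cos(150deg) - 1*sin(150deg)
= -2*(-0.8660) - 1*0.5000
= 1.23
v'_2 = -2*sin(150deg) + 1*cos(150deg)
= -2*0.5000 + 1*(-0.8660)
= -1.87
v' = 1.23*e1 - 1.87*e2


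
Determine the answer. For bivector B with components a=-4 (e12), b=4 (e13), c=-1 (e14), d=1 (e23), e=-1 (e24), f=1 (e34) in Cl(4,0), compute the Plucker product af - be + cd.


Plucker relation: af - be + cd
a*f = (-4)*1 = -4
b*e = 4*(-1) = -4
c*d = (-1)*1 = -1
af - be + cd = -4 - (-4) + (-1)
= -1


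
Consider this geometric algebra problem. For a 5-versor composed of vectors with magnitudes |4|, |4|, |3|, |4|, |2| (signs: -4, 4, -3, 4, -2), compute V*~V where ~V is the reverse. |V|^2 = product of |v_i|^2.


Each vector v_i has |v_i|^2 = s_i^2
Squared scales: (-4)^2 = 16, 4^2 = 16, (-3)^2 = 9, 4^2 = 16, (-2)^2 = 4
|V|^2 = 16 * 16 * 9 * 16 * 4
= 147456


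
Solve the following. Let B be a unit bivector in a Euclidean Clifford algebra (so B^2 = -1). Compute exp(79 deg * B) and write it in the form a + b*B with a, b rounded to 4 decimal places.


For a unit bivector B with B^2 = -1, the exponential series gives
e^(theta*B) = cos(theta) + sin(theta)*B (the GA analogue of Euler's formula).
theta = 79 degrees = 1.37881 rad
cos(79 deg) = 0.1908
sin(79 deg) = 0.9816
exp(theta*B) = 0.1908 + 0.9816*B


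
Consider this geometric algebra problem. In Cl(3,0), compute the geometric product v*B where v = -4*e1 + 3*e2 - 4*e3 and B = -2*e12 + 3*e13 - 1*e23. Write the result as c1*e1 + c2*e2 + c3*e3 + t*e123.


vB has grade-1 (vector) and grade-3 (trivector) parts: vB = (v _| B) + (v ^ B).
Vector part <vB>_1:
  e1: -v2*b12 - v3*b13 = -(3)*(-2) - (-4)*(3) = 18
  e2: v1*b12 - v3*b23 = (-4)*(-2) - (-4)*(-1) = 4
  e3: v1*b13 + v2*b23 = (-4)*(3) + (3)*(-1) = -15
Trivector part <vB>_3:
  e123: v1*b23 - v2*b13 + v3*b12 = (-4)*(-1) - (3)*(3) + (-4)*(-2) = 3
vB = 18*e1 + 4*e2 - 15*e3 + 3*e123


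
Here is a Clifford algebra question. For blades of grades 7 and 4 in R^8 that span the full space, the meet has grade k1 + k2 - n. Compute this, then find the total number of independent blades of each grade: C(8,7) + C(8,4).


Meet grade = grade(A) + grade(B) - n
= 7 + 4 - 8 = 3
C(8,7) = 8
C(8,4) = 70
dim_A + dim_B = 8 + 70 = 78


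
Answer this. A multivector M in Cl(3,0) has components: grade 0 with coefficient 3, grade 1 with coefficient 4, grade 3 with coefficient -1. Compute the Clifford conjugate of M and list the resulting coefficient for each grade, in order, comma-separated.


Clifford conjugate sign for grade k: (-1)^(k(k+1)/2)
Grade 0: (-1)^(0*1/2) = (-1)^0 = 1, coeff 3 -> 3
Grade 1: (-1)^(1*2/2) = (-1)^1 = -1, coeff 4 -> -4
Grade 3: (-1)^(3*4/2) = (-1)^6 = 1, coeff -1 -> -1
Conjugated coefficients: 3, -4, -1


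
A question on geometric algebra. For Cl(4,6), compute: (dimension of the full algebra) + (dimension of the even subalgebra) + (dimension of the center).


n = 4 + 6 = 10
Total dim = 2^10 = 1024
Even subalgebra dim = 2^9 = 512
n is even, so center dim = 1
Sum = 1024 + 512 + 1 = 1537


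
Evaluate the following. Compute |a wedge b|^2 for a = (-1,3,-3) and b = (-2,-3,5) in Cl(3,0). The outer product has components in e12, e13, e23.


a wedge b = (a1*b2 - a2*b1)*e12 + (a1*b3 - a3*b1)*e13 + (a2*b3 - a3*b2)*e23
e12 coeff: (-1)*(-3) - 3*(-2) = 3 - (-6) = 9
e13 coeff: (-1)*5 - (-3)*(-2) = -5 - 6 = -11
e23 coeff: 3*5 - (-3)*(-3) = 15 - 9 = 6
|a wedge b|^2 = 9^2 + (-11)^2 + 6^2
= 81 + 121 + 36
= 238


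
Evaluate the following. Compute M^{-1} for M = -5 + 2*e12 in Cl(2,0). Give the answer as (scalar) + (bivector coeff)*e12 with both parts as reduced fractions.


M = -5 + 2*e12, where e12^2 = -1.
Since M commutes with its reverse ~M = a - b*e12, M * ~M = a^2 - b^2*e12^2 = a^2 + b^2.
So M^{-1} = ~M / (a^2 + b^2) = (a - b*e12)/(a^2 + b^2).
a^2 + b^2 = 25 + 4 = 29
Scalar part = -5/29 = -5/29
Bivector coeff = -2/29 = -2/29
M^{-1} = -5/29 - 2/29*e12


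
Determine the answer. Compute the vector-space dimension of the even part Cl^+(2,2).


Even subalgebra dimension = 2^(n-1)
n = 2 + 2 = 4
2^(4 - 1) = 2^3 = 8
Verification: sum of C(4,k) for even k = 1 + 6 + 1 = 8
Result = 8


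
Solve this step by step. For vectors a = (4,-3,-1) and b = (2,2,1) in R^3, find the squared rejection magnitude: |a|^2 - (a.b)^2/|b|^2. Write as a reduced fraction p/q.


|a|^2 = 4^2 + (-3)^2 + (-1)^2 = 26
|b|^2 = 2^2 + 2^2 + 1^2 = 9
a . b = 4*2 + (-3)*2 + (-1)*1 = 1
(a.b)^2 = 1^2 = 1
|rej|^2 = 26 - 1/9
= (234 - 1)/9
= 233/9
In lowest terms: 233/9


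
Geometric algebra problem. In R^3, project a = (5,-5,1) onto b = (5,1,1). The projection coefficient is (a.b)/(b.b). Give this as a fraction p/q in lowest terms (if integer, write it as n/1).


Projection coefficient = (a . b) / (b . b)
a . b = 5*5 + (-5)*1 + 1*1
= 25 + (-5) + 1 = 21
b . b = 5^2 + 1^2 + 1^2
= 25 + 1 + 1 = 27
Coefficient = 21/27
In lowest terms: 7/9


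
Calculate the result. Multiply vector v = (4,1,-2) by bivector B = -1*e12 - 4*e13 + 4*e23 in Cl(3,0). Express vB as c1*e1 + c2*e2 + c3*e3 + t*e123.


vB has grade-1 (vector) and grade-3 (trivector) parts: vB = (v _| B) + (v ^ B).
Vector part <vB>_1:
  e1: -v2*b12 - v3*b13 = -(1)*(-1) - (-2)*(-4) = -7
  e2: v1*b12 - v3*b23 = (4)*(-1) - (-2)*(4) = 4
  e3: v1*b13 + v2*b23 = (4)*(-4) + (1)*(4) = -12
Trivector part <vB>_3:
  e123: v1*b23 - v2*b13 + v3*b12 = (4)*(4) - (1)*(-4) + (-2)*(-1) = 22
vB = -7*e1 + 4*e2 - 12*e3 + 22*e123


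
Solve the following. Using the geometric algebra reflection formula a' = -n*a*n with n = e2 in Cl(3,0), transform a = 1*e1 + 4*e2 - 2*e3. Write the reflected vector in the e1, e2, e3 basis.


Reflection formula: a' = -n*a*n, with n = e2 (unit vector, n^2 = 1).
For reflection through hyperplane perp to e2:
The component along e2 flips sign, others stay.
a = (1, 4, -2)
a' = (1, -4, -2)
a' = 1*e1 - 4*e2 - 2*e3


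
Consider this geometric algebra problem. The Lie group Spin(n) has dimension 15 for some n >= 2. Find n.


dim Spin(n) = dim so(n) = n(n-1)/2.
Solve n(n-1)/2 = 15, i.e. n^2 - n - 30 = 0.
Discriminant = 1 + 8*15 = 121
n = (1 + sqrt(121))/2 = (1 + 11)/2 = 6


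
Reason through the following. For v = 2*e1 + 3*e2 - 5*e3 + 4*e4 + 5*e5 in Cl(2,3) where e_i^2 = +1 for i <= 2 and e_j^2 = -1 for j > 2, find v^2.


v^2 = sum of c_i^2 * e_i^2
Positive signature terms (e_i^2 = +1): 2^2 + 3^2 = 13
Negative signature terms (e_j^2 = -1): (-5)^2 + 4^2 + 5^2 = 66
v^2 = 13 - 66 = -53


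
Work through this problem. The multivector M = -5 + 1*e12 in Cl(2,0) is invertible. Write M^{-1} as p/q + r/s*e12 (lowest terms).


M = -5 + 1*e12, where e12^2 = -1.
Since M commutes with its reverse ~M = a - b*e12, M * ~M = a^2 - b^2*e12^2 = a^2 + b^2.
So M^{-1} = ~M / (a^2 + b^2) = (a - b*e12)/(a^2 + b^2).
a^2 + b^2 = 25 + 1 = 26
Scalar part = -5/26 = -5/26
Bivector coeff = -1/26 = -1/26
M^{-1} = -5/26 - 1/26*e12


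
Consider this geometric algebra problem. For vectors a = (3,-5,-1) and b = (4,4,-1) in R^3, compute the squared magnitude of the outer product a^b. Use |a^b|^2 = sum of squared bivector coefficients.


a wedge b = (a1*b2 - a2*b1)*e12 + (a1*b3 - a3*b1)*e13 + (a2*b3 - a3*b2)*e23
e12 coeff: 3*4 - (-5)*4 = 12 - (-20) = 32
e13 coeff: 3*(-1) - (-1)*4 = -3 - (-4) = 1
e23 coeff: (-5)*(-1) - (-1)*4 = 5 - (-4) = 9
|a wedge b|^2 = 32^2 + 1^2 + 9^2
= 1024 + 1 + 81
= 1106


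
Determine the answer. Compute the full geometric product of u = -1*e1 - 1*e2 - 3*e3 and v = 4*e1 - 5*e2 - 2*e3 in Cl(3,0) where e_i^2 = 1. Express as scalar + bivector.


In Cl(3,0): e_i^2 = 1, e_ie_j = -e_je_i for i != j.
Scalar part = u . v = (-1)*4 + (-1)*(-5) + (-3)*(-2)
= -4 + 5 + 6 = 7
e12 coeff = (-1)*(-5) - (-1)*4 = 5 - (-4) = 9
e13 coeff = (-1)*(-2) - (-3)*4 = 2 - (-12) = 14
e23 coeff = (-1)*(-2) - (-3)*(-5) = 2 - 15 = -13
uv = 7 + 9*e12 + 14*e13 - 13*e23


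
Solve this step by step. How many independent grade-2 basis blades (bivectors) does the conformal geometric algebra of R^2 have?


The conformal model of R^2 uses Cl(3,1) with m = 2 + 2 = 4 generators.
Number of grade-2 blades = C(m, 2) = C(4, 2)
= 4*3/2 = 6


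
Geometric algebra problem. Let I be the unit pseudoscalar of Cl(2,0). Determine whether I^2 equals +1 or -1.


The pseudoscalar I = e1...e_n (product of all n generators) of Cl(p,q) satisfies I^2 = (-1)^(q + n(n-1)/2).
p = 2, q = 0, n = p + q = 2
n(n-1)/2 = 2 * 1 / 2 = 1
Exponent = q + n(n-1)/2 = 0 + 1 = 1
I^2 = (-1)^1 = -1


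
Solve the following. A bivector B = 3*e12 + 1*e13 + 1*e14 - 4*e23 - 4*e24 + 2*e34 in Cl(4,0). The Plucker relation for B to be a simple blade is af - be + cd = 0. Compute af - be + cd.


Plucker relation: af - be + cd
a*f = 3*2 = 6
b*e = 1*(-4) = -4
c*d = 1*(-4) = -4
af - be + cd = 6 - (-4) + (-4)
= 6


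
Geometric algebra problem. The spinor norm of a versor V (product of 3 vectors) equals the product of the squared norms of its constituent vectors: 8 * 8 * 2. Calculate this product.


Spinor norm N(V) = |v1|^2 * |v2|^2 * ... * |v3|^2
= 8 * 8 * 2
Running product: 8, 64, 128
N(V) = 128


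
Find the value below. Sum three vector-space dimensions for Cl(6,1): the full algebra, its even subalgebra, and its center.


n = 6 + 1 = 7
Total dim = 2^7 = 128
Even subalgebra dim = 2^6 = 64
n is odd, so center dim = 2
Sum = 128 + 64 + 2 = 194


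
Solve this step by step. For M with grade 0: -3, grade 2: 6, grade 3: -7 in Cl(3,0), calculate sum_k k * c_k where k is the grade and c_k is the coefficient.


Grade-weighted sum = sum of grade_k * coefficient_k
0*(-3) = 0
2*6 = 12
3*(-7) = -21
Total = 0 + 12 + (-21) = -9


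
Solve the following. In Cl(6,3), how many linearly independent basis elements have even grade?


Even subalgebra dimension = 2^(n-1)
n = 6 + 3 = 9
2^(9 - 1) = 2^8 = 256
Verification: sum of C(9,k) for even k = 1 + 36 + 126 + 84 + 9 = 256
Result = 256


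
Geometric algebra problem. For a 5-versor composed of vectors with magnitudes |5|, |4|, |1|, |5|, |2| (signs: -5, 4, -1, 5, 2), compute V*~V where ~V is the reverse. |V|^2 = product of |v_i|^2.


Each vector v_i has |v_i|^2 = s_i^2
Squared scales: (-5)^2 = 25, 4^2 = 16, (-1)^2 = 1, 5^2 = 25, 2^2 = 4
|V|^2 = 25 * 16 * 1 * 25 * 4
= 40000


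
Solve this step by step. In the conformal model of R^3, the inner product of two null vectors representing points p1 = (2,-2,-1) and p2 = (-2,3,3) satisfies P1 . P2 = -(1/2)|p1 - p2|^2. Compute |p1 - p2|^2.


p1 - p2 = (4, -5, -4)
|p1 - p2|^2 = 4^2 + (-5)^2 + (-4)^2
= 16 + 25 + 16
= 57


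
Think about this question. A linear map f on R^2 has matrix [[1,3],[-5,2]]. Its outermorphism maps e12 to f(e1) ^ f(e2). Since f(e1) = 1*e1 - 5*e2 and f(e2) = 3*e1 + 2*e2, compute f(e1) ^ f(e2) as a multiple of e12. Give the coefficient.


The outermorphism of a linear map f sends e1^e2 to f(e1)^f(e2).
f(e1) = 1*e1 - 5*e2
f(e2) = 3*e1 + 2*e2
f(e1) ^ f(e2) = (1*e1 - 5*e2) ^ (3*e1 + 2*e2)
= 1*2*e12 + (-5)*3*e21
= (2 - (-15))*e12
= 17*e12
Coefficient = 17


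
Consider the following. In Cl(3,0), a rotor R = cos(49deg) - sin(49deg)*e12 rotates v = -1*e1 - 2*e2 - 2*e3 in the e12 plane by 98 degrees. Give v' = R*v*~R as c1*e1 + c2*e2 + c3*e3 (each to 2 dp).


Rotor R = cos(49deg) - sin(49deg)*e12
Rotation angle theta = 2 * 49 = 98 degrees in the e12 plane (e1 -> e2).
The component perpendicular to the plane (e3) is invariant: v'_3 = v3 = -2.00
cos(98deg) = -0.1392, sin(98deg) = 0.9903
v'_1 = v1*cos(theta) - v2*sin(theta) = -1*(-0.1392) - (-2)*0.9903 = 2.12
v'_2 = v1*sin(theta) + v2*cos(theta) = -1*0.9903 + (-2)*(-0.1392) = -0.71
v' = 2.12*e1 - 0.71*e2 - 2.00*e3


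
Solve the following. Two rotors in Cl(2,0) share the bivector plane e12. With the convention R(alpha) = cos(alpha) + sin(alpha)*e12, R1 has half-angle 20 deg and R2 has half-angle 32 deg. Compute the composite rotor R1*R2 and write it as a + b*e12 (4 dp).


Same-plane rotors commute and their half-angles add:
R1*R2 = cos(a1 + a2) + sin(a1 + a2)*e12.
a1 + a2 = 20 + 32 = 52 deg
cos(52 deg) = 0.6157
sin(52 deg) = 0.7880
R1*R2 = 0.6157 + 0.7880*e12


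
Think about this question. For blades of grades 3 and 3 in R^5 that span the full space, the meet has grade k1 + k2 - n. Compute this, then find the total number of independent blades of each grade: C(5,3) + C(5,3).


Meet grade = grade(A) + grade(B) - n
= 3 + 3 - 5 = 1
C(5,3) = 10
C(5,3) = 10
dim_A + dim_B = 10 + 10 = 20


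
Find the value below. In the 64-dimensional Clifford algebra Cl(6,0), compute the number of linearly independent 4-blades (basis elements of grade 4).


Number of grade-k basis blades in Cl(p,q) with n = p + q is C(n, k).
n = 6 + 0 = 6
C(6, 4) = 6! / (4! * 2!)
= 720 / (24 * 2)
= 15


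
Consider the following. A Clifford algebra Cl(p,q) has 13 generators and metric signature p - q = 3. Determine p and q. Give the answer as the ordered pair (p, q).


We need p + q = 13 and p - q = 3.
Adding: 2p = 13 + 3 = 16, so p = 8.
Then q = 13 - 8 = 5.
(p, q) = (8, 5)


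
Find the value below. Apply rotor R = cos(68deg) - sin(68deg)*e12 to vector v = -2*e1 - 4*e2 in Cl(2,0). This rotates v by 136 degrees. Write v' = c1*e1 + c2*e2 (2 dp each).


Rotor R = cos(68deg) - sin(68deg)*e12
Rotation angle theta = 2 * 68 = 136 degrees
v' = R*v*~R rotates v by theta.
cos(136deg) = -0.7193, sin(136deg) = 0.6947
v'_1 = -2*cos(136deg) - (-4)*sin(136deg)
= -2*(-0.7193) - (-4)*0.6947
= 4.22
v'_2 = -2*sin(136deg) + (-4)*cos(136deg)
= -2*0.6947 + (-4)*(-0.7193)
= 1.49
v' = 4.22*e1 + 1.49*e2


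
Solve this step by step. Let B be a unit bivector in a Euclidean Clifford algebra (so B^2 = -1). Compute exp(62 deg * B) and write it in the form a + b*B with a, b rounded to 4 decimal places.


For a unit bivector B with B^2 = -1, the exponential series gives
e^(theta*B) = cos(theta) + sin(theta)*B (the GA analogue of Euler's formula).
theta = 62 degrees = 1.082104 rad
cos(62 deg) = 0.4695
sin(62 deg) = 0.8829
exp(theta*B) = 0.4695 + 0.8829*B


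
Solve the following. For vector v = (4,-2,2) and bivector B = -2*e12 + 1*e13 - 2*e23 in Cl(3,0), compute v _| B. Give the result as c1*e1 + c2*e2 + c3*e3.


Left contraction v _| B = <vB>_1 (grade-1 part of the geometric product vB).
Using e1_|e12 = e2, e2_|e12 = -e1, e1_|e13 = e3, e3_|e13 = -e1, e2_|e23 = e3, e3_|e23 = -e2:
e1 coeff: -v2*b12 - v3*b13 = -(-2)*(-2) - (2)*(1) = -6
e2 coeff: v1*b12 - v3*b23 = (4)*(-2) - (2)*(-2) = -4
e3 coeff: v1*b13 + v2*b23 = (4)*(1) + (-2)*(-2) = 8
v _| B = -6*e1 - 4*e2 + 8*e3


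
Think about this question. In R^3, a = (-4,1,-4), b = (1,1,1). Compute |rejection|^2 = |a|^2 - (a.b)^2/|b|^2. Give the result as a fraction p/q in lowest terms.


|a|^2 = (-4)^2 + 1^2 + (-4)^2 = 33
|b|^2 = 1^2 + 1^2 + 1^2 = 3
a . b = (-4)*1 + 1*1 + (-4)*1 = -7
(a.b)^2 = (-7)^2 = 49
|rej|^2 = 33 - 49/3
= (99 - 49)/3
= 50/3
In lowest terms: 50/3


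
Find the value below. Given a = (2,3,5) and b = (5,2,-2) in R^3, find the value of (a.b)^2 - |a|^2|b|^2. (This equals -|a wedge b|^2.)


a . b = 2*5 + 3*2 + 5*(-2)
= 10 + 6 + (-10) = 6
|a|^2 = 2^2 + 3^2 + 5^2 = 38
|b|^2 = 5^2 + 2^2 + (-2)^2 = 33
(a.b)^2 = 6^2 = 36
|a|^2 * |b|^2 = 38 * 33 = 1254
Result = 36 - 1254 = -1218


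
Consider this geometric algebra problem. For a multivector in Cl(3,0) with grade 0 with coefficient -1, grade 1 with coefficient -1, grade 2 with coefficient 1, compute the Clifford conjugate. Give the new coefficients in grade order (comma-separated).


Clifford conjugate sign for grade k: (-1)^(k(k+1)/2)
Grade 0: (-1)^(0*1/2) = (-1)^0 = 1, coeff -1 -> -1
Grade 1: (-1)^(1*2/2) = (-1)^1 = -1, coeff -1 -> 1
Grade 2: (-1)^(2*3/2) = (-1)^3 = -1, coeff 1 -> -1
Conjugated coefficients: -1, 1, -1


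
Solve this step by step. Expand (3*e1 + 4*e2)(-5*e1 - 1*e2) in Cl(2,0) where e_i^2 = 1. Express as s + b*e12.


Expand: (3*e1 + 4*e2)(-5*e1 - 1*e2)
= 3*(-5)*e1e1 + 3*(-1)*e1e2 + 4*(-5)*e2e1 + 4*(-1)*e2e2
Using e1^2 = e2^2 = 1, e2e1 = -e1e2:
Scalar part s = 3*(-5) + 4*(-1) = -15 + (-4) = -19
Bivector part b = 3*(-1) - 4*(-5) = -3 - (-20) = 17
uv = -19 + 17*e12


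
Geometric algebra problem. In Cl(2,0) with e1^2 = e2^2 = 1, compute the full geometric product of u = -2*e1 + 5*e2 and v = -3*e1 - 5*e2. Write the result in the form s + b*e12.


Expand: (-2*e1 + 5*e2)(-3*e1 - 5*e2)
= (-2)*(-3)*e1e1 + (-2)*(-5)*e1e2 + 5*(-3)*e2e1 + 5*(-5)*e2e2
Using e1^2 = e2^2 = 1, e2e1 = -e1e2:
Scalar part s = (-2)*(-3) + 5*(-5) = 6 + (-25) = -19
Bivector part b = (-2)*(-5) - 5*(-3) = 10 - (-15) = 25
uv = -19 + 25*e12


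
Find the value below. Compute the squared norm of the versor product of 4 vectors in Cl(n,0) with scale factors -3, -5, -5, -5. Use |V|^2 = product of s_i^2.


Each vector v_i has |v_i|^2 = s_i^2
Squared scales: (-3)^2 = 9, (-5)^2 = 25, (-5)^2 = 25, (-5)^2 = 25
|V|^2 = 9 * 25 * 25 * 25
= 140625


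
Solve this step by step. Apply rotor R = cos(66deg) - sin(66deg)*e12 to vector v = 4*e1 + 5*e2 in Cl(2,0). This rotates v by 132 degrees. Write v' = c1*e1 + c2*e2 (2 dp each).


Rotor R = cos(66deg) - sin(66deg)*e12
Rotation angle theta = 2 * 66 = 132 degrees
v' = R*v*~R rotates v by theta.
cos(132deg) = -0.6691, sin(132deg) = 0.7431
v'_1 = 4*cos(132deg) - 5*sin(132deg)
= 4*(-0.6691) - 5*0.7431
= -6.39
v'_2 = 4*sin(132deg) + 5*cos(132deg)
= 4*0.7431 + 5*(-0.6691)
= -0.37
v' = -6.39*e1 - 0.37*e2


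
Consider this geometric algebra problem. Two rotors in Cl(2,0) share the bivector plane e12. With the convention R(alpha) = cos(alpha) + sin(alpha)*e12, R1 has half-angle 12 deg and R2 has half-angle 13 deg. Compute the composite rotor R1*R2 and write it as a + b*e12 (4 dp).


Same-plane rotors commute and their half-angles add:
R1*R2 = cos(a1 + a2) + sin(a1 + a2)*e12.
a1 + a2 = 12 + 13 = 25 deg
cos(25 deg) = 0.9063
sin(25 deg) = 0.4226
R1*R2 = 0.9063 + 0.4226*e12


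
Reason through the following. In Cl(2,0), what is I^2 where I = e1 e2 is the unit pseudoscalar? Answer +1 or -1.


The pseudoscalar I = e1...e_n (product of all n generators) of Cl(p,q) satisfies I^2 = (-1)^(q + n(n-1)/2).
p = 2, q = 0, n = p + q = 2
n(n-1)/2 = 2 * 1 / 2 = 1
Exponent = q + n(n-1)/2 = 0 + 1 = 1
I^2 = (-1)^1 = -1


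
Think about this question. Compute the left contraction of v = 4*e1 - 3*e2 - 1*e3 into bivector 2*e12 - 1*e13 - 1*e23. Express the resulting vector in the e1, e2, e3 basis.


Left contraction v _| B = <vB>_1 (grade-1 part of the geometric product vB).
Using e1_|e12 = e2, e2_|e12 = -e1, e1_|e13 = e3, e3_|e13 = -e1, e2_|e23 = e3, e3_|e23 = -e2:
e1 coeff: -v2*b12 - v3*b13 = -(-3)*(2) - (-1)*(-1) = 5
e2 coeff: v1*b12 - v3*b23 = (4)*(2) - (-1)*(-1) = 7
e3 coeff: v1*b13 + v2*b23 = (4)*(-1) + (-3)*(-1) = -1
v _| B = 5*e1 + 7*e2 - 1*e3


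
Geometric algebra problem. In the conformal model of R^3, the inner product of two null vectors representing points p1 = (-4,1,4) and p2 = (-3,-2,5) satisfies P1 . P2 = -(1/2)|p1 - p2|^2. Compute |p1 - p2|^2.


p1 - p2 = (-1, 3, -1)
|p1 - p2|^2 = (-1)^2 + 3^2 + (-1)^2
= 1 + 9 + 1
= 11


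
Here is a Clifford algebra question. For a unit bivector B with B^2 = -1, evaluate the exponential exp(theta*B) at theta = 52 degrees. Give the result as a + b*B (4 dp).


For a unit bivector B with B^2 = -1, the exponential series gives
e^(theta*B) = cos(theta) + sin(theta)*B (the GA analogue of Euler's formula).
theta = 52 degrees = 0.907571 rad
cos(52 deg) = 0.6157
sin(52 deg) = 0.7880
exp(theta*B) = 0.6157 + 0.7880*B


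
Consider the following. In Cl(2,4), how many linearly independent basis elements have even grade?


Even subalgebra dimension = 2^(n-1)
n = 2 + 4 = 6
2^(6 - 1) = 2^5 = 32
Verification: sum of C(6,k) for even k = 1 + 15 + 15 + 1 = 32
Result = 32


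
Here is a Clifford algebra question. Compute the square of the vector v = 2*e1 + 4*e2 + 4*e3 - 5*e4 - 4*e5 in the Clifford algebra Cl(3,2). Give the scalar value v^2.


v^2 = sum of c_i^2 * e_i^2
Positive signature terms (e_i^2 = +1): 2^2 + 4^2 + 4^2 = 36
Negative signature terms (e_j^2 = -1): (-5)^2 + (-4)^2 = 41
v^2 = 36 - 41 = -5


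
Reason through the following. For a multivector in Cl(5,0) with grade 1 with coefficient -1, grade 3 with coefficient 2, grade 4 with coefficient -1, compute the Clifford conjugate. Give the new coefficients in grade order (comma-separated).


Clifford conjugate sign for grade k: (-1)^(k(k+1)/2)
Grade 1: (-1)^(1*2/2) = (-1)^1 = -1, coeff -1 -> 1
Grade 3: (-1)^(3*4/2) = (-1)^6 = 1, coeff 2 -> 2
Grade 4: (-1)^(4*5/2) = (-1)^10 = 1, coeff -1 -> -1
Conjugated coefficients: 1, 2, -1


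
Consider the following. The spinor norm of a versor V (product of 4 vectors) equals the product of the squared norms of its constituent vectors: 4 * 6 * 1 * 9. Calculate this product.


Spinor norm N(V) = |v1|^2 * |v2|^2 * ... * |v4|^2
= 4 * 6 * 1 * 9
Running product: 4, 24, 24, 216
N(V) = 216


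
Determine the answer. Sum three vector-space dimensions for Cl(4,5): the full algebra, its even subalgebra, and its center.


n = 4 + 5 = 9
Total dim = 2^9 = 512
Even subalgebra dim = 2^8 = 256
n is odd, so center dim = 2
Sum = 512 + 256 + 2 = 770


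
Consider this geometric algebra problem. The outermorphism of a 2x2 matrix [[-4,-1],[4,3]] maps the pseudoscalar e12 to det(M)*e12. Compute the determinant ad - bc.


The outermorphism of a linear map f sends e1^e2 to f(e1)^f(e2).
f(e1) = -4*e1 + 4*e2
f(e2) = -1*e1 + 3*e2
f(e1) ^ f(e2) = (-4*e1 + 4*e2) ^ (-1*e1 + 3*e2)
= (-4)*3*e12 + 4*(-1)*e21
= (-12 - (-4))*e12
= -8*e12
Coefficient = -8


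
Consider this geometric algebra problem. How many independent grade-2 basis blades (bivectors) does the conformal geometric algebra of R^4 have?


The conformal model of R^4 uses Cl(5,1) with m = 4 + 2 = 6 generators.
Number of grade-2 blades = C(m, 2) = C(6, 2)
= 6*5/2 = 15


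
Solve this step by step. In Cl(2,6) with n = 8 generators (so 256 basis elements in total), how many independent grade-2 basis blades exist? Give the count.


Number of grade-k basis blades in Cl(p,q) with n = p + q is C(n, k).
n = 2 + 6 = 8
C(8, 2) = 8! / (2! * 6!)
= 40320 / (2 * 720)
= 28
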